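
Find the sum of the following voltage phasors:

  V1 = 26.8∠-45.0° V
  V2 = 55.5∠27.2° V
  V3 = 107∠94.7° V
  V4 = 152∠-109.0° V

Step 1 — Convert each phasor to rectangular form:
  V1 = 26.8·(cos(-45.0°) + j·sin(-45.0°)) = 18.95 - j18.95 V
  V2 = 55.5·(cos(27.2°) + j·sin(27.2°)) = 49.36 + j25.37 V
  V3 = 107·(cos(94.7°) + j·sin(94.7°)) = -8.767 + j106.6 V
  V4 = 152·(cos(-109.0°) + j·sin(-109.0°)) = -49.49 - j143.7 V
Step 2 — Sum components: V_total = 10.06 - j30.66 V.
Step 3 — Convert to polar: |V_total| = 32.27 V, ∠V_total = -71.8°.

V_total = 32.27∠-71.8° V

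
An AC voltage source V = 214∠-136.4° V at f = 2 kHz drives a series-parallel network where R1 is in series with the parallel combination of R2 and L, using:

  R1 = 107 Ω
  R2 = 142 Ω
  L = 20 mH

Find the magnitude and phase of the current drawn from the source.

Step 1 — Angular frequency: ω = 2π·f = 2π·2000 = 1.257e+04 rad/s.
Step 2 — Component impedances:
  R1: Z = R = 107 Ω
  R2: Z = R = 142 Ω
  L: Z = jωL = j·1.257e+04·0.02 = 0 + j251.3 Ω
Step 3 — Parallel branch: R2 || L = 1/(1/R2 + 1/L) = 107.6 + j60.82 Ω.
Step 4 — Series with R1: Z_total = R1 + (R2 || L) = 214.6 + j60.82 Ω = 223.1∠15.8° Ω.
Step 5 — Source phasor: V = 214∠-136.4° V = -155 - j147.6 V.
Step 6 — Ohm's law: I = V / Z_total = (-155 - j147.6) / (214.6 + j60.82) = -0.8487 - j0.4471 A.
Step 7 — Convert to polar: |I| = 0.9593 A, ∠I = -152.2°.

I = 0.9593∠-152.2° A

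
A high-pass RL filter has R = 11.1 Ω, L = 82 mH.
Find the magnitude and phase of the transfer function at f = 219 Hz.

Step 1 — Angular frequency: ω = 2π·219 = 1376 rad/s.
Step 2 — Transfer function: H(jω) = jωL/(R + jωL).
Step 3 — Numerator jωL = j·112.8; denominator R + jωL = 11.1 + j112.8.
Step 4 — H = 0.9904 + j0.09743.
Step 5 — Magnitude: |H| = 0.9952 (-0.0 dB); phase: φ = 5.6°.

|H| = 0.9952 (-0.0 dB), φ = 5.6°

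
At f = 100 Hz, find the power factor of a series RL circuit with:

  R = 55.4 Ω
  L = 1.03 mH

Step 1 — Angular frequency: ω = 2π·f = 2π·100 = 628.3 rad/s.
Step 2 — Component impedances:
  R: Z = R = 55.4 Ω
  L: Z = jωL = j·628.3·0.00103 = 0 + j0.6472 Ω
Step 3 — Series combination: Z_total = R + L = 55.4 + j0.6472 Ω = 55.4∠0.7° Ω.
Step 4 — Power factor: PF = cos(φ) = Re(Z)/|Z| = 55.4/55.404 = 0.9999.
Step 5 — Type: Im(Z) = 0.6472 ⇒ lagging (phase φ = 0.7°).

PF = 0.9999 (lagging, φ = 0.7°)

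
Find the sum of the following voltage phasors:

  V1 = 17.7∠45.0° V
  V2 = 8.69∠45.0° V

Step 1 — Convert each phasor to rectangular form:
  V1 = 17.7·(cos(45.0°) + j·sin(45.0°)) = 12.52 + j12.52 V
  V2 = 8.69·(cos(45.0°) + j·sin(45.0°)) = 6.145 + j6.145 V
Step 2 — Sum components: V_total = 18.66 + j18.66 V.
Step 3 — Convert to polar: |V_total| = 26.39 V, ∠V_total = 45.0°.

V_total = 26.39∠45.0° V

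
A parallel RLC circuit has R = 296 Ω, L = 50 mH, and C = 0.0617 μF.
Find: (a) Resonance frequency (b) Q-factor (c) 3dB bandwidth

Step 1 — Resonance: ω₀ = 1/√(LC) = 1/√(0.05·6.17e-08) = 1.8e+04 rad/s.
Step 2 — f₀ = ω₀/(2π) = 2865 Hz.
Step 3 — Parallel Q: Q = R/(ω₀L) = 296/(1.8e+04·0.05) = 0.3288.
Step 4 — Bandwidth: Δω = ω₀/Q = 5.475e+04 rad/s; BW = Δω/(2π) = 8715 Hz.

(a) f₀ = 2865 Hz  (b) Q = 0.3288  (c) BW = 8715 Hz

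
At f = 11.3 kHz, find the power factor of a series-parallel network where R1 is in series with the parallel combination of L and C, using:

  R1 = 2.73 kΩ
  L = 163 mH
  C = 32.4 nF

Step 1 — Angular frequency: ω = 2π·f = 2π·1.13e+04 = 7.1e+04 rad/s.
Step 2 — Component impedances:
  R1: Z = R = 2730 Ω
  L: Z = jωL = j·7.1e+04·0.163 = 0 + j1.157e+04 Ω
  C: Z = 1/(jωC) = -j/(ω·C) = 0 - j434.7 Ω
Step 3 — Parallel branch: L || C = 1/(1/L + 1/C) = 0 - j451.7 Ω.
Step 4 — Series with R1: Z_total = R1 + (L || C) = 2730 - j451.7 Ω = 2767∠-9.4° Ω.
Step 5 — Power factor: PF = cos(φ) = Re(Z)/|Z| = 2730/2767 = 0.9866.
Step 6 — Type: Im(Z) = -451.7 ⇒ leading (phase φ = -9.4°).

PF = 0.9866 (leading, φ = -9.4°)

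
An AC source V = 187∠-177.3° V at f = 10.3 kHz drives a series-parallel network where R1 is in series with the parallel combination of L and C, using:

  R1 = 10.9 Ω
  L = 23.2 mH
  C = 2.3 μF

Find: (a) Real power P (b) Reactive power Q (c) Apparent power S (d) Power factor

Step 1 — Angular frequency: ω = 2π·f = 2π·1.03e+04 = 6.472e+04 rad/s.
Step 2 — Component impedances:
  R1: Z = R = 10.9 Ω
  L: Z = jωL = j·6.472e+04·0.0232 = 0 + j1501 Ω
  C: Z = 1/(jωC) = -j/(ω·C) = 0 - j6.718 Ω
Step 3 — Parallel branch: L || C = 1/(1/L + 1/C) = 0 - j6.748 Ω.
Step 4 — Series with R1: Z_total = R1 + (L || C) = 10.9 - j6.748 Ω = 12.82∠-31.8° Ω.
Step 5 — Source phasor: V = 187∠-177.3° V = -186.8 - j8.809 V.
Step 6 — Current: I = V / Z = -12.03 - j8.254 A = 14.59∠-145.5° A.
Step 7 — Complex power: S = V·I* = 2319 - j1436 VA.
Step 8 — Real power: P = Re(S) = 2319 W.
Step 9 — Reactive power: Q = Im(S) = -1436 VAR.
Step 10 — Apparent power: |S| = 2728 VA.
Step 11 — Power factor: PF = P/|S| = 0.8502 (leading).

(a) P = 2319 W  (b) Q = -1436 VAR  (c) S = 2728 VA  (d) PF = 0.8502 (leading)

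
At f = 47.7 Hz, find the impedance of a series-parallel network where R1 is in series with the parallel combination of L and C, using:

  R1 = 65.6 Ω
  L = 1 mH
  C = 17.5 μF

Step 1 — Angular frequency: ω = 2π·f = 2π·47.7 = 299.7 rad/s.
Step 2 — Component impedances:
  R1: Z = R = 65.6 Ω
  L: Z = jωL = j·299.7·0.001 = 0 + j0.2997 Ω
  C: Z = 1/(jωC) = -j/(ω·C) = 0 - j190.7 Ω
Step 3 — Parallel branch: L || C = 1/(1/L + 1/C) = 0 + j0.3002 Ω.
Step 4 — Series with R1: Z_total = R1 + (L || C) = 65.6 + j0.3002 Ω = 65.6∠0.3° Ω.

Z = 65.6 + j0.3002 Ω = 65.6∠0.3° Ω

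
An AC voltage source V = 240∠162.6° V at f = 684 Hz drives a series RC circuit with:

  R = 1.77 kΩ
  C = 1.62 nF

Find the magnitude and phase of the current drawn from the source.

Step 1 — Angular frequency: ω = 2π·f = 2π·684 = 4298 rad/s.
Step 2 — Component impedances:
  R: Z = R = 1770 Ω
  C: Z = 1/(jωC) = -j/(ω·C) = 0 - j1.436e+05 Ω
Step 3 — Series combination: Z_total = R + C = 1770 - j1.436e+05 Ω = 1.436e+05∠-89.3° Ω.
Step 4 — Source phasor: V = 240∠162.6° V = -229 + j71.77 V.
Step 5 — Ohm's law: I = V / Z_total = (-229 + j71.77) / (1770 - j1.436e+05) = -0.0005193 - j0.001588 A.
Step 6 — Convert to polar: |I| = 0.001671 A, ∠I = -108.1°.

I = 0.001671∠-108.1° A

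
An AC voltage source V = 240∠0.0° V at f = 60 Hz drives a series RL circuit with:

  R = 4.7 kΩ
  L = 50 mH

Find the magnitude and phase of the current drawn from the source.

Step 1 — Angular frequency: ω = 2π·f = 2π·60 = 377 rad/s.
Step 2 — Component impedances:
  R: Z = R = 4700 Ω
  L: Z = jωL = j·377·0.05 = 0 + j18.85 Ω
Step 3 — Series combination: Z_total = R + L = 4700 + j18.85 Ω = 4700∠0.2° Ω.
Step 4 — Source phasor: V = 240∠0.0° V = 240 V.
Step 5 — Ohm's law: I = V / Z_total = (240) / (4700 + j18.85) = 0.05106 - j0.0002048 A.
Step 6 — Convert to polar: |I| = 0.05106 A, ∠I = -0.2°.

I = 0.05106∠-0.2° A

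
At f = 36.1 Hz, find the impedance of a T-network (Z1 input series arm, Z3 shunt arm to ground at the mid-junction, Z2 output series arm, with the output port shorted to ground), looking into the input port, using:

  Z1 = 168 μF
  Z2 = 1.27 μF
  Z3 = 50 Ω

Step 1 — Angular frequency: ω = 2π·f = 2π·36.1 = 226.8 rad/s.
Step 2 — Component impedances:
  Z1: Z = 1/(jωC) = -j/(ω·C) = 0 - j26.24 Ω
  Z2: Z = 1/(jωC) = -j/(ω·C) = 0 - j3471 Ω
  Z3: Z = R = 50 Ω
Step 3 — With the output port shorted to ground, the output series arm Z2 runs from the junction to ground; the shunt arm Z3 also runs from the junction to ground. They appear in parallel: Z3 || Z2 = 49.99 - j0.72 Ω.
Step 4 — Series with input arm Z1: Z_in = Z1 + (Z3 || Z2) = 49.99 - j26.96 Ω = 56.8∠-28.3° Ω.

Z = 49.99 - j26.96 Ω = 56.8∠-28.3° Ω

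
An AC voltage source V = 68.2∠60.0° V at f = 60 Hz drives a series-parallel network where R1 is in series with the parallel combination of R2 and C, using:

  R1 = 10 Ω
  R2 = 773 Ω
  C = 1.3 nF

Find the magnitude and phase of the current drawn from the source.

Step 1 — Angular frequency: ω = 2π·f = 2π·60 = 377 rad/s.
Step 2 — Component impedances:
  R1: Z = R = 10 Ω
  R2: Z = R = 773 Ω
  C: Z = 1/(jωC) = -j/(ω·C) = 0 - j2.04e+06 Ω
Step 3 — Parallel branch: R2 || C = 1/(1/R2 + 1/C) = 773 - j0.2928 Ω.
Step 4 — Series with R1: Z_total = R1 + (R2 || C) = 783 - j0.2928 Ω = 783∠-0.0° Ω.
Step 5 — Source phasor: V = 68.2∠60.0° V = 34.1 + j59.06 V.
Step 6 — Ohm's law: I = V / Z_total = (34.1 + j59.06) / (783 - j0.2928) = 0.04352 + j0.07545 A.
Step 7 — Convert to polar: |I| = 0.0871 A, ∠I = 60.0°.

I = 0.0871∠60.0° A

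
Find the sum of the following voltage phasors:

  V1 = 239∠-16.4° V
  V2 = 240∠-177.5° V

Step 1 — Convert each phasor to rectangular form:
  V1 = 239·(cos(-16.4°) + j·sin(-16.4°)) = 229.3 - j67.48 V
  V2 = 240·(cos(-177.5°) + j·sin(-177.5°)) = -239.8 - j10.47 V
Step 2 — Sum components: V_total = -10.5 - j77.95 V.
Step 3 — Convert to polar: |V_total| = 78.65 V, ∠V_total = -97.7°.

V_total = 78.65∠-97.7° V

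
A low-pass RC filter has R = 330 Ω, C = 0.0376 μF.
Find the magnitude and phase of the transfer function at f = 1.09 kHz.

Step 1 — Angular frequency: ω = 2π·1090 = 6849 rad/s.
Step 2 — Transfer function: H(jω) = 1/(1 + jωRC).
Step 3 — Denominator: 1 + jωRC = 1 + j·6849·330·3.76e-08 = 1 + j0.08498.
Step 4 — H = 0.9928 - j0.08437.
Step 5 — Magnitude: |H| = 0.9964 (-0.0 dB); phase: φ = -4.9°.

|H| = 0.9964 (-0.0 dB), φ = -4.9°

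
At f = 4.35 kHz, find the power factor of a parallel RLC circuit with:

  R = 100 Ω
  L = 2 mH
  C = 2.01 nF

Step 1 — Angular frequency: ω = 2π·f = 2π·4350 = 2.733e+04 rad/s.
Step 2 — Component impedances:
  R: Z = R = 100 Ω
  L: Z = jωL = j·2.733e+04·0.002 = 0 + j54.66 Ω
  C: Z = 1/(jωC) = -j/(ω·C) = 0 - j1.82e+04 Ω
Step 3 — Parallel combination: 1/Z_total = 1/R + 1/L + 1/C; Z_total = 23.11 + j42.16 Ω = 48.08∠61.3° Ω.
Step 4 — Power factor: PF = cos(φ) = Re(Z)/|Z| = 23.113/48.076 = 0.4808.
Step 5 — Type: Im(Z) = 42.16 ⇒ lagging (phase φ = 61.3°).

PF = 0.4808 (lagging, φ = 61.3°)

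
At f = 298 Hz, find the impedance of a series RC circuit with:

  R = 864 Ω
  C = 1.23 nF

Step 1 — Angular frequency: ω = 2π·f = 2π·298 = 1872 rad/s.
Step 2 — Component impedances:
  R: Z = R = 864 Ω
  C: Z = 1/(jωC) = -j/(ω·C) = 0 - j4.342e+05 Ω
Step 3 — Series combination: Z_total = R + C = 864 - j4.342e+05 Ω = 4.342e+05∠-89.9° Ω.

Z = 864 - j4.342e+05 Ω = 4.342e+05∠-89.9° Ω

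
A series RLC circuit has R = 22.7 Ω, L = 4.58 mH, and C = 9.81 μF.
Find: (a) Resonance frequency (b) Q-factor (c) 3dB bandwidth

Step 1 — Resonance: ω₀ = 1/√(LC) = 1/√(0.00458·9.81e-06) = 4718 rad/s.
Step 2 — f₀ = ω₀/(2π) = 750.8 Hz.
Step 3 — Series Q: Q = ω₀L/R = 4718·0.00458/22.7 = 0.9519.
Step 4 — Bandwidth: Δω = ω₀/Q = 4956 rad/s; BW = Δω/(2π) = 788.8 Hz.

(a) f₀ = 750.8 Hz  (b) Q = 0.9519  (c) BW = 788.8 Hz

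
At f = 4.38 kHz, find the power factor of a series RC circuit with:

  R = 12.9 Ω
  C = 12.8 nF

Step 1 — Angular frequency: ω = 2π·f = 2π·4380 = 2.752e+04 rad/s.
Step 2 — Component impedances:
  R: Z = R = 12.9 Ω
  C: Z = 1/(jωC) = -j/(ω·C) = 0 - j2839 Ω
Step 3 — Series combination: Z_total = R + C = 12.9 - j2839 Ω = 2839∠-89.7° Ω.
Step 4 — Power factor: PF = cos(φ) = Re(Z)/|Z| = 12.9/2839 = 0.004544.
Step 5 — Type: Im(Z) = -2839 ⇒ leading (phase φ = -89.7°).

PF = 0.004544 (leading, φ = -89.7°)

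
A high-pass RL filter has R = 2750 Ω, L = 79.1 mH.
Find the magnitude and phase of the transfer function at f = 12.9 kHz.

Step 1 — Angular frequency: ω = 2π·1.29e+04 = 8.105e+04 rad/s.
Step 2 — Transfer function: H(jω) = jωL/(R + jωL).
Step 3 — Numerator jωL = j·6411; denominator R + jωL = 2750 + j6411.
Step 4 — H = 0.8446 + j0.3623.
Step 5 — Magnitude: |H| = 0.919 (-0.7 dB); phase: φ = 23.2°.

|H| = 0.919 (-0.7 dB), φ = 23.2°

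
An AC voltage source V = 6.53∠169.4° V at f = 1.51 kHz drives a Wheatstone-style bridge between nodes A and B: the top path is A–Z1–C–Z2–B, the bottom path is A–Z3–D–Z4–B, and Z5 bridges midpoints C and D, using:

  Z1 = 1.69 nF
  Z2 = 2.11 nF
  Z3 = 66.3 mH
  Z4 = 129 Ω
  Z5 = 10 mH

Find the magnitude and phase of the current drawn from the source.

Step 1 — Angular frequency: ω = 2π·f = 2π·1510 = 9488 rad/s.
Step 2 — Component impedances:
  Z1: Z = 1/(jωC) = -j/(ω·C) = 0 - j6.237e+04 Ω
  Z2: Z = 1/(jωC) = -j/(ω·C) = 0 - j4.995e+04 Ω
  Z3: Z = jωL = j·9488·0.0663 = 0 + j629 Ω
  Z4: Z = R = 129 Ω
  Z5: Z = jωL = j·9488·0.01 = 0 + j94.88 Ω
Step 3 — Bridge requires nodal analysis (the Z5 bridge couples midpoints C and D, so the two paths cannot be reduced to a simple series/parallel combination). Setting node B to ground and injecting 1 A at node A, the 3-node admittance system at A, C, D solves to V_A = Z_AB = 129 + j635.1 Ω = 648.1∠78.5° Ω.
Step 4 — Source phasor: V = 6.53∠169.4° V = -6.419 + j1.201 V.
Step 5 — Ohm's law: I = V / Z_total = (-6.419 + j1.201) / (129 + j635.1) = -0.0001549 + j0.01007 A.
Step 6 — Convert to polar: |I| = 0.01008 A, ∠I = 90.9°.

I = 0.01008∠90.9° A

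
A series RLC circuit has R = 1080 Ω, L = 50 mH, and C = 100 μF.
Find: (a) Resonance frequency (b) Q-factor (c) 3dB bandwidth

Step 1 — Resonance condition Im(Z)=0 gives ω₀ = 1/√(LC).
Step 2 — ω₀ = 1/√(0.05·0.0001) = 447.2 rad/s.
Step 3 — f₀ = ω₀/(2π) = 71.18 Hz.
Step 4 — Series Q: Q = ω₀L/R = 447.2·0.05/1080 = 0.0207.
Step 5 — 3dB bandwidth: Δω = ω₀/Q = 2.16e+04 rad/s; BW = Δω/(2π) = 3438 Hz.

(a) f₀ = 71.18 Hz  (b) Q = 0.0207  (c) BW = 3438 Hz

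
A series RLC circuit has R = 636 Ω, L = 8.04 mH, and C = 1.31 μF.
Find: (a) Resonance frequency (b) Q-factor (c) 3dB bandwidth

Step 1 — Resonance condition Im(Z)=0 gives ω₀ = 1/√(LC).
Step 2 — ω₀ = 1/√(0.00804·1.31e-06) = 9744 rad/s.
Step 3 — f₀ = ω₀/(2π) = 1551 Hz.
Step 4 — Series Q: Q = ω₀L/R = 9744·0.00804/636 = 0.1232.
Step 5 — 3dB bandwidth: Δω = ω₀/Q = 7.91e+04 rad/s; BW = Δω/(2π) = 1.259e+04 Hz.

(a) f₀ = 1551 Hz  (b) Q = 0.1232  (c) BW = 1.259e+04 Hz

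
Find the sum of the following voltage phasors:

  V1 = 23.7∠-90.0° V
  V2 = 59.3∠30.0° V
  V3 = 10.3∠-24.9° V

Step 1 — Convert each phasor to rectangular form:
  V1 = 23.7·(cos(-90.0°) + j·sin(-90.0°)) = 0 - j23.7 V
  V2 = 59.3·(cos(30.0°) + j·sin(30.0°)) = 51.36 + j29.65 V
  V3 = 10.3·(cos(-24.9°) + j·sin(-24.9°)) = 9.343 - j4.337 V
Step 2 — Sum components: V_total = 60.7 + j1.613 V.
Step 3 — Convert to polar: |V_total| = 60.72 V, ∠V_total = 1.5°.

V_total = 60.72∠1.5° V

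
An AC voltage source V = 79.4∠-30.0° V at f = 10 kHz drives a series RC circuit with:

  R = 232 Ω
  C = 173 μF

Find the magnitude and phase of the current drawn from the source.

Step 1 — Angular frequency: ω = 2π·f = 2π·1e+04 = 6.283e+04 rad/s.
Step 2 — Component impedances:
  R: Z = R = 232 Ω
  C: Z = 1/(jωC) = -j/(ω·C) = 0 - j0.092 Ω
Step 3 — Series combination: Z_total = R + C = 232 - j0.092 Ω = 232∠-0.0° Ω.
Step 4 — Source phasor: V = 79.4∠-30.0° V = 68.76 - j39.7 V.
Step 5 — Ohm's law: I = V / Z_total = (68.76 - j39.7) / (232 - j0.092) = 0.2965 - j0.171 A.
Step 6 — Convert to polar: |I| = 0.3422 A, ∠I = -30.0°.

I = 0.3422∠-30.0° A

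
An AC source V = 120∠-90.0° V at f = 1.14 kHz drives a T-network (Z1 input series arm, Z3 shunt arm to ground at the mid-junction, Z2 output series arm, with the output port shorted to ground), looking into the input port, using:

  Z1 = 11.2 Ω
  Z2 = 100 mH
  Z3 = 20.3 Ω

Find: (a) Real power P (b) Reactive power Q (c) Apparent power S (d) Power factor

Step 1 — Angular frequency: ω = 2π·f = 2π·1140 = 7163 rad/s.
Step 2 — Component impedances:
  Z1: Z = R = 11.2 Ω
  Z2: Z = jωL = j·7163·0.1 = 0 + j716.3 Ω
  Z3: Z = R = 20.3 Ω
Step 3 — With the output port shorted to ground, the output series arm Z2 runs from the junction to ground; the shunt arm Z3 also runs from the junction to ground. They appear in parallel: Z3 || Z2 = 20.28 + j0.5749 Ω.
Step 4 — Series with input arm Z1: Z_in = Z1 + (Z3 || Z2) = 31.48 + j0.5749 Ω = 31.49∠1.0° Ω.
Step 5 — Source phasor: V = 120∠-90.0° V = 0 - j120 V.
Step 6 — Current: I = V / Z = -0.06957 - j3.81 A = 3.811∠-91.0° A.
Step 7 — Complex power: S = V·I* = 457.2 + j8.348 VA.
Step 8 — Real power: P = Re(S) = 457.2 W.
Step 9 — Reactive power: Q = Im(S) = 8.348 VAR.
Step 10 — Apparent power: |S| = 457.3 VA.
Step 11 — Power factor: PF = P/|S| = 0.9998 (lagging).

(a) P = 457.2 W  (b) Q = 8.348 VAR  (c) S = 457.3 VA  (d) PF = 0.9998 (lagging)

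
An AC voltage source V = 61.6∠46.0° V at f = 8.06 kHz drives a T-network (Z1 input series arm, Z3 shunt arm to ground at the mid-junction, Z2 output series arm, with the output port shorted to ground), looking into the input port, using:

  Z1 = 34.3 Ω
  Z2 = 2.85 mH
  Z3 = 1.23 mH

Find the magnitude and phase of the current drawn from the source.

Step 1 — Angular frequency: ω = 2π·f = 2π·8060 = 5.064e+04 rad/s.
Step 2 — Component impedances:
  Z1: Z = R = 34.3 Ω
  Z2: Z = jωL = j·5.064e+04·0.00285 = 0 + j144.3 Ω
  Z3: Z = jωL = j·5.064e+04·0.00123 = 0 + j62.29 Ω
Step 3 — With the output port shorted to ground, the output series arm Z2 runs from the junction to ground; the shunt arm Z3 also runs from the junction to ground. They appear in parallel: Z3 || Z2 = 0 + j43.51 Ω.
Step 4 — Series with input arm Z1: Z_in = Z1 + (Z3 || Z2) = 34.3 + j43.51 Ω = 55.41∠51.8° Ω.
Step 5 — Source phasor: V = 61.6∠46.0° V = 42.79 + j44.31 V.
Step 6 — Ohm's law: I = V / Z_total = (42.79 + j44.31) / (34.3 + j43.51) = 1.106 - j0.1114 A.
Step 7 — Convert to polar: |I| = 1.112 A, ∠I = -5.8°.

I = 1.112∠-5.8° A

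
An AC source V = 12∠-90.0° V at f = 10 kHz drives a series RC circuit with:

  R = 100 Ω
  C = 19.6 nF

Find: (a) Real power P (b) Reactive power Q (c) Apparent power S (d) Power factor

Step 1 — Angular frequency: ω = 2π·f = 2π·1e+04 = 6.283e+04 rad/s.
Step 2 — Component impedances:
  R: Z = R = 100 Ω
  C: Z = 1/(jωC) = -j/(ω·C) = 0 - j812 Ω
Step 3 — Series combination: Z_total = R + C = 100 - j812 Ω = 818.1∠-83.0° Ω.
Step 4 — Source phasor: V = 12∠-90.0° V = 0 - j12 V.
Step 5 — Current: I = V / Z = 0.01456 - j0.001793 A = 0.01467∠-7.0° A.
Step 6 — Complex power: S = V·I* = 0.02151 - j0.1747 VA.
Step 7 — Real power: P = Re(S) = 0.02151 W.
Step 8 — Reactive power: Q = Im(S) = -0.1747 VAR.
Step 9 — Apparent power: |S| = 0.176 VA.
Step 10 — Power factor: PF = P/|S| = 0.1222 (leading).

(a) P = 0.02151 W  (b) Q = -0.1747 VAR  (c) S = 0.176 VA  (d) PF = 0.1222 (leading)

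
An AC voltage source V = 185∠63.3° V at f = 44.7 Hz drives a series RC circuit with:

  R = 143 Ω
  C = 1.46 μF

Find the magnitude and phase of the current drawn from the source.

Step 1 — Angular frequency: ω = 2π·f = 2π·44.7 = 280.9 rad/s.
Step 2 — Component impedances:
  R: Z = R = 143 Ω
  C: Z = 1/(jωC) = -j/(ω·C) = 0 - j2439 Ω
Step 3 — Series combination: Z_total = R + C = 143 - j2439 Ω = 2443∠-86.6° Ω.
Step 4 — Source phasor: V = 185∠63.3° V = 83.12 + j165.3 V.
Step 5 — Ohm's law: I = V / Z_total = (83.12 + j165.3) / (143 - j2439) = -0.06555 + j0.03793 A.
Step 6 — Convert to polar: |I| = 0.07573 A, ∠I = 149.9°.

I = 0.07573∠149.9° A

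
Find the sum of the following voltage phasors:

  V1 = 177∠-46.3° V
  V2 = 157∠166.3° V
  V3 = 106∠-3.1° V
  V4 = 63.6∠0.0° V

Step 1 — Convert each phasor to rectangular form:
  V1 = 177·(cos(-46.3°) + j·sin(-46.3°)) = 122.3 - j128 V
  V2 = 157·(cos(166.3°) + j·sin(166.3°)) = -152.5 + j37.18 V
  V3 = 106·(cos(-3.1°) + j·sin(-3.1°)) = 105.8 - j5.732 V
  V4 = 63.6·(cos(0.0°) + j·sin(0.0°)) = 63.6 V
Step 2 — Sum components: V_total = 139.2 - j96.51 V.
Step 3 — Convert to polar: |V_total| = 169.4 V, ∠V_total = -34.7°.

V_total = 169.4∠-34.7° V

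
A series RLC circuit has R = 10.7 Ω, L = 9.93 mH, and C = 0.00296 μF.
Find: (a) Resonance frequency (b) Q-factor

Step 1 — Resonance condition Im(Z)=0 gives ω₀ = 1/√(LC).
Step 2 — ω₀ = 1/√(0.00993·2.96e-09) = 1.845e+05 rad/s.
Step 3 — f₀ = ω₀/(2π) = 2.936e+04 Hz.
Step 4 — Series Q: Q = ω₀L/R = 1.845e+05·0.00993/10.7 = 171.2.

(a) f₀ = 2.936e+04 Hz  (b) Q = 171.2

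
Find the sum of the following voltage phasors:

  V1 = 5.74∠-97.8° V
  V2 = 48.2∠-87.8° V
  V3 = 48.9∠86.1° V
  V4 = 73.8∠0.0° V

Step 1 — Convert each phasor to rectangular form:
  V1 = 5.74·(cos(-97.8°) + j·sin(-97.8°)) = -0.779 - j5.687 V
  V2 = 48.2·(cos(-87.8°) + j·sin(-87.8°)) = 1.85 - j48.16 V
  V3 = 48.9·(cos(86.1°) + j·sin(86.1°)) = 3.326 + j48.79 V
  V4 = 73.8·(cos(0.0°) + j·sin(0.0°)) = 73.8 V
Step 2 — Sum components: V_total = 78.2 - j5.065 V.
Step 3 — Convert to polar: |V_total| = 78.36 V, ∠V_total = -3.7°.

V_total = 78.36∠-3.7° V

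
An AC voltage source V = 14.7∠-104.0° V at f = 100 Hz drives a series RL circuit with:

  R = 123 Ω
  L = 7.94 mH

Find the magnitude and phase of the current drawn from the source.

Step 1 — Angular frequency: ω = 2π·f = 2π·100 = 628.3 rad/s.
Step 2 — Component impedances:
  R: Z = R = 123 Ω
  L: Z = jωL = j·628.3·0.00794 = 0 + j4.989 Ω
Step 3 — Series combination: Z_total = R + L = 123 + j4.989 Ω = 123.1∠2.3° Ω.
Step 4 — Source phasor: V = 14.7∠-104.0° V = -3.556 - j14.26 V.
Step 5 — Ohm's law: I = V / Z_total = (-3.556 - j14.26) / (123 + j4.989) = -0.03356 - j0.1146 A.
Step 6 — Convert to polar: |I| = 0.1194 A, ∠I = -106.3°.

I = 0.1194∠-106.3° A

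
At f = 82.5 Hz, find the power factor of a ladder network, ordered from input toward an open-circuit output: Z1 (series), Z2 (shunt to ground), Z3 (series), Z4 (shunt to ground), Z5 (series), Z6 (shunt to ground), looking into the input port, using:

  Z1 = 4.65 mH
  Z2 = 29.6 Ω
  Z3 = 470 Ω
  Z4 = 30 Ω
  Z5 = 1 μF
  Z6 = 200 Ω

Step 1 — Angular frequency: ω = 2π·f = 2π·82.5 = 518.4 rad/s.
Step 2 — Component impedances:
  Z1: Z = jωL = j·518.4·0.00465 = 0 + j2.41 Ω
  Z2: Z = R = 29.6 Ω
  Z3: Z = R = 470 Ω
  Z4: Z = R = 30 Ω
  Z5: Z = 1/(jωC) = -j/(ω·C) = 0 - j1929 Ω
  Z6: Z = R = 200 Ω
Step 3 — Ladder network (open output): work backward from the far end, alternating series and parallel combinations. Z_in = 27.95 + j2.409 Ω = 28.05∠4.9° Ω.
Step 4 — Power factor: PF = cos(φ) = Re(Z)/|Z| = 27.945/28.049 = 0.9963.
Step 5 — Type: Im(Z) = 2.409 ⇒ lagging (phase φ = 4.9°).

PF = 0.9963 (lagging, φ = 4.9°)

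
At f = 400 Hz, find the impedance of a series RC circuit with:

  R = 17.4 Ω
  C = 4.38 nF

Step 1 — Angular frequency: ω = 2π·f = 2π·400 = 2513 rad/s.
Step 2 — Component impedances:
  R: Z = R = 17.4 Ω
  C: Z = 1/(jωC) = -j/(ω·C) = 0 - j9.084e+04 Ω
Step 3 — Series combination: Z_total = R + C = 17.4 - j9.084e+04 Ω = 9.084e+04∠-90.0° Ω.

Z = 17.4 - j9.084e+04 Ω = 9.084e+04∠-90.0° Ω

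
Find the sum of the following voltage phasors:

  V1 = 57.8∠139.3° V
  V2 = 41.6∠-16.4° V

Step 1 — Convert each phasor to rectangular form:
  V1 = 57.8·(cos(139.3°) + j·sin(139.3°)) = -43.82 + j37.69 V
  V2 = 41.6·(cos(-16.4°) + j·sin(-16.4°)) = 39.91 - j11.75 V
Step 2 — Sum components: V_total = -3.913 + j25.95 V.
Step 3 — Convert to polar: |V_total| = 26.24 V, ∠V_total = 98.6°.

V_total = 26.24∠98.6° V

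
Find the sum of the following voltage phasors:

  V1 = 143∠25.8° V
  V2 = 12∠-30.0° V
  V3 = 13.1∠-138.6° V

Step 1 — Convert each phasor to rectangular form:
  V1 = 143·(cos(25.8°) + j·sin(25.8°)) = 128.7 + j62.24 V
  V2 = 12·(cos(-30.0°) + j·sin(-30.0°)) = 10.39 - j6 V
  V3 = 13.1·(cos(-138.6°) + j·sin(-138.6°)) = -9.826 - j8.663 V
Step 2 — Sum components: V_total = 129.3 + j47.57 V.
Step 3 — Convert to polar: |V_total| = 137.8 V, ∠V_total = 20.2°.

V_total = 137.8∠20.2° V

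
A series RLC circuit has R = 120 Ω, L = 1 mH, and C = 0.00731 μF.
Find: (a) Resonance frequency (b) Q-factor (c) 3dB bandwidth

Step 1 — Resonance: ω₀ = 1/√(LC) = 1/√(0.001·7.31e-09) = 3.699e+05 rad/s.
Step 2 — f₀ = ω₀/(2π) = 5.887e+04 Hz.
Step 3 — Series Q: Q = ω₀L/R = 3.699e+05·0.001/120 = 3.082.
Step 4 — Bandwidth: Δω = ω₀/Q = 1.2e+05 rad/s; BW = Δω/(2π) = 1.91e+04 Hz.

(a) f₀ = 5.887e+04 Hz  (b) Q = 3.082  (c) BW = 1.91e+04 Hz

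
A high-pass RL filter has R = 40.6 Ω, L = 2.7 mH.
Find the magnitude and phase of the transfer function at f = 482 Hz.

Step 1 — Angular frequency: ω = 2π·482 = 3028 rad/s.
Step 2 — Transfer function: H(jω) = jωL/(R + jωL).
Step 3 — Numerator jωL = j·8.177; denominator R + jωL = 40.6 + j8.177.
Step 4 — H = 0.03898 + j0.1936.
Step 5 — Magnitude: |H| = 0.1974 (-14.1 dB); phase: φ = 78.6°.

|H| = 0.1974 (-14.1 dB), φ = 78.6°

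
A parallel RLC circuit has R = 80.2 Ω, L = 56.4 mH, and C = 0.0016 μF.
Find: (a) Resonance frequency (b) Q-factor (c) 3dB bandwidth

Step 1 — Resonance: ω₀ = 1/√(LC) = 1/√(0.0564·1.6e-09) = 1.053e+05 rad/s.
Step 2 — f₀ = ω₀/(2π) = 1.675e+04 Hz.
Step 3 — Parallel Q: Q = R/(ω₀L) = 80.2/(1.053e+05·0.0564) = 0.01351.
Step 4 — Bandwidth: Δω = ω₀/Q = 7.793e+06 rad/s; BW = Δω/(2π) = 1.24e+06 Hz.

(a) f₀ = 1.675e+04 Hz  (b) Q = 0.01351  (c) BW = 1.24e+06 Hz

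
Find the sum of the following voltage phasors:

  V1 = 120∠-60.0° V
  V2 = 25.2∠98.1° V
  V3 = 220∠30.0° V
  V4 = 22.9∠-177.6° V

Step 1 — Convert each phasor to rectangular form:
  V1 = 120·(cos(-60.0°) + j·sin(-60.0°)) = 60 - j103.9 V
  V2 = 25.2·(cos(98.1°) + j·sin(98.1°)) = -3.551 + j24.95 V
  V3 = 220·(cos(30.0°) + j·sin(30.0°)) = 190.5 + j110 V
  V4 = 22.9·(cos(-177.6°) + j·sin(-177.6°)) = -22.88 - j0.959 V
Step 2 — Sum components: V_total = 224.1 + j30.07 V.
Step 3 — Convert to polar: |V_total| = 226.1 V, ∠V_total = 7.6°.

V_total = 226.1∠7.6° V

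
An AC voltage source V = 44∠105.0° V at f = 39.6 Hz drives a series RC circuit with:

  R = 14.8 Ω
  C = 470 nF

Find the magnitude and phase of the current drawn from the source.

Step 1 — Angular frequency: ω = 2π·f = 2π·39.6 = 248.8 rad/s.
Step 2 — Component impedances:
  R: Z = R = 14.8 Ω
  C: Z = 1/(jωC) = -j/(ω·C) = 0 - j8551 Ω
Step 3 — Series combination: Z_total = R + C = 14.8 - j8551 Ω = 8551∠-89.9° Ω.
Step 4 — Source phasor: V = 44∠105.0° V = -11.39 + j42.5 V.
Step 5 — Ohm's law: I = V / Z_total = (-11.39 + j42.5) / (14.8 - j8551) = -0.004972 - j0.001323 A.
Step 6 — Convert to polar: |I| = 0.005145 A, ∠I = -165.1°.

I = 0.005145∠-165.1° A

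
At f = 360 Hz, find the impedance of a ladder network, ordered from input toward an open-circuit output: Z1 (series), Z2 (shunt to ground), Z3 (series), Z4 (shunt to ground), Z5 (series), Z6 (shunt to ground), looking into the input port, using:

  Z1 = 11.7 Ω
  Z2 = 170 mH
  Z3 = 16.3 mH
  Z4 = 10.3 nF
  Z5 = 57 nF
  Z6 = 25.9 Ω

Step 1 — Angular frequency: ω = 2π·f = 2π·360 = 2262 rad/s.
Step 2 — Component impedances:
  Z1: Z = R = 11.7 Ω
  Z2: Z = jωL = j·2262·0.17 = 0 + j384.5 Ω
  Z3: Z = jωL = j·2262·0.0163 = 0 + j36.87 Ω
  Z4: Z = 1/(jωC) = -j/(ω·C) = 0 - j4.292e+04 Ω
  Z5: Z = 1/(jωC) = -j/(ω·C) = 0 - j7756 Ω
  Z6: Z = R = 25.9 Ω
Step 3 — Ladder network (open output): work backward from the far end, alternating series and parallel combinations. Z_in = 11.77 + j408.6 Ω = 408.8∠88.3° Ω.

Z = 11.77 + j408.6 Ω = 408.8∠88.3° Ω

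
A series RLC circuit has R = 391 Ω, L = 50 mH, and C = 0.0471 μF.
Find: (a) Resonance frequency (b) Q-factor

Step 1 — Resonance condition Im(Z)=0 gives ω₀ = 1/√(LC).
Step 2 — ω₀ = 1/√(0.05·4.71e-08) = 2.061e+04 rad/s.
Step 3 — f₀ = ω₀/(2π) = 3280 Hz.
Step 4 — Series Q: Q = ω₀L/R = 2.061e+04·0.05/391 = 2.635.

(a) f₀ = 3280 Hz  (b) Q = 2.635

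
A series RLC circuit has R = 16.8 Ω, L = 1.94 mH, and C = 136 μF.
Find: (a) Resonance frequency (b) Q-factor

Step 1 — Resonance condition Im(Z)=0 gives ω₀ = 1/√(LC).
Step 2 — ω₀ = 1/√(0.00194·0.000136) = 1947 rad/s.
Step 3 — f₀ = ω₀/(2π) = 309.8 Hz.
Step 4 — Series Q: Q = ω₀L/R = 1947·0.00194/16.8 = 0.2248.

(a) f₀ = 309.8 Hz  (b) Q = 0.2248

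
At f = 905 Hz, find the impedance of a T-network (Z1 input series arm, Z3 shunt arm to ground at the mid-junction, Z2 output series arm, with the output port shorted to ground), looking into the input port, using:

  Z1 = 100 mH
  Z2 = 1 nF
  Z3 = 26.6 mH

Step 1 — Angular frequency: ω = 2π·f = 2π·905 = 5686 rad/s.
Step 2 — Component impedances:
  Z1: Z = jωL = j·5686·0.1 = 0 + j568.6 Ω
  Z2: Z = 1/(jωC) = -j/(ω·C) = 0 - j1.759e+05 Ω
  Z3: Z = jωL = j·5686·0.0266 = 0 + j151.3 Ω
Step 3 — With the output port shorted to ground, the output series arm Z2 runs from the junction to ground; the shunt arm Z3 also runs from the junction to ground. They appear in parallel: Z3 || Z2 = 0 + j151.4 Ω.
Step 4 — Series with input arm Z1: Z_in = Z1 + (Z3 || Z2) = 0 + j720 Ω = 720∠90.0° Ω.

Z = 0 + j720 Ω = 720∠90.0° Ω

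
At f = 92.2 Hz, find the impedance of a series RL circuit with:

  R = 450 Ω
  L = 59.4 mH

Step 1 — Angular frequency: ω = 2π·f = 2π·92.2 = 579.3 rad/s.
Step 2 — Component impedances:
  R: Z = R = 450 Ω
  L: Z = jωL = j·579.3·0.0594 = 0 + j34.41 Ω
Step 3 — Series combination: Z_total = R + L = 450 + j34.41 Ω = 451.3∠4.4° Ω.

Z = 450 + j34.41 Ω = 451.3∠4.4° Ω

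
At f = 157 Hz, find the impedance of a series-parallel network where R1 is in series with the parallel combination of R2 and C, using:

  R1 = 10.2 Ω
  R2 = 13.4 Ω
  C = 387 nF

Step 1 — Angular frequency: ω = 2π·f = 2π·157 = 986.5 rad/s.
Step 2 — Component impedances:
  R1: Z = R = 10.2 Ω
  R2: Z = R = 13.4 Ω
  C: Z = 1/(jωC) = -j/(ω·C) = 0 - j2619 Ω
Step 3 — Parallel branch: R2 || C = 1/(1/R2 + 1/C) = 13.4 - j0.06855 Ω.
Step 4 — Series with R1: Z_total = R1 + (R2 || C) = 23.6 - j0.06855 Ω = 23.6∠-0.2° Ω.

Z = 23.6 - j0.06855 Ω = 23.6∠-0.2° Ω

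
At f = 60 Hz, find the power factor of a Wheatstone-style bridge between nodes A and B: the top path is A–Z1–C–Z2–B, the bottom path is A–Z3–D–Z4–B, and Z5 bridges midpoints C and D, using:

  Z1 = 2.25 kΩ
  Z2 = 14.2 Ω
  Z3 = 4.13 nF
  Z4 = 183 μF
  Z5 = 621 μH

Step 1 — Angular frequency: ω = 2π·f = 2π·60 = 377 rad/s.
Step 2 — Component impedances:
  Z1: Z = R = 2250 Ω
  Z2: Z = R = 14.2 Ω
  Z3: Z = 1/(jωC) = -j/(ω·C) = 0 - j6.423e+05 Ω
  Z4: Z = 1/(jωC) = -j/(ω·C) = 0 - j14.49 Ω
  Z5: Z = jωL = j·377·0.000621 = 0 + j0.2341 Ω
Step 3 — Bridge requires nodal analysis (the Z5 bridge couples midpoints C and D, so the two paths cannot be reduced to a simple series/parallel combination). Setting node B to ground and injecting 1 A at node A, the 3-node admittance system at A, C, D solves to V_A = Z_AB = 2257 - j14.98 Ω = 2257∠-0.4° Ω.
Step 4 — Power factor: PF = cos(φ) = Re(Z)/|Z| = 2257/2257 = 1.
Step 5 — Type: Im(Z) = -14.98 ⇒ leading (phase φ = -0.4°).

PF = 1 (leading, φ = -0.4°)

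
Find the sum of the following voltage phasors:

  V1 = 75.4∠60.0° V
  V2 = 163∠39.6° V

Step 1 — Convert each phasor to rectangular form:
  V1 = 75.4·(cos(60.0°) + j·sin(60.0°)) = 37.7 + j65.3 V
  V2 = 163·(cos(39.6°) + j·sin(39.6°)) = 125.6 + j103.9 V
Step 2 — Sum components: V_total = 163.3 + j169.2 V.
Step 3 — Convert to polar: |V_total| = 235.1 V, ∠V_total = 46.0°.

V_total = 235.1∠46.0° V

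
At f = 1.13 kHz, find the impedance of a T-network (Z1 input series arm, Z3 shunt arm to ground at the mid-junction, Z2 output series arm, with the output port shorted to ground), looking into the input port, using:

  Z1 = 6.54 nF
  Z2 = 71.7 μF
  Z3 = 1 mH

Step 1 — Angular frequency: ω = 2π·f = 2π·1130 = 7100 rad/s.
Step 2 — Component impedances:
  Z1: Z = 1/(jωC) = -j/(ω·C) = 0 - j2.154e+04 Ω
  Z2: Z = 1/(jωC) = -j/(ω·C) = 0 - j1.964 Ω
  Z3: Z = jωL = j·7100·0.001 = 0 + j7.1 Ω
Step 3 — With the output port shorted to ground, the output series arm Z2 runs from the junction to ground; the shunt arm Z3 also runs from the junction to ground. They appear in parallel: Z3 || Z2 = 0 - j2.716 Ω.
Step 4 — Series with input arm Z1: Z_in = Z1 + (Z3 || Z2) = 0 - j2.154e+04 Ω = 2.154e+04∠-90.0° Ω.

Z = 0 - j2.154e+04 Ω = 2.154e+04∠-90.0° Ω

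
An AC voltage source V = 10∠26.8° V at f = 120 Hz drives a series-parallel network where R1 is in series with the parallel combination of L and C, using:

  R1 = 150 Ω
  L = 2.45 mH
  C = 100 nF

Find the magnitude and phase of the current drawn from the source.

Step 1 — Angular frequency: ω = 2π·f = 2π·120 = 754 rad/s.
Step 2 — Component impedances:
  R1: Z = R = 150 Ω
  L: Z = jωL = j·754·0.00245 = 0 + j1.847 Ω
  C: Z = 1/(jωC) = -j/(ω·C) = 0 - j1.326e+04 Ω
Step 3 — Parallel branch: L || C = 1/(1/L + 1/C) = 0 + j1.848 Ω.
Step 4 — Series with R1: Z_total = R1 + (L || C) = 150 + j1.848 Ω = 150∠0.7° Ω.
Step 5 — Source phasor: V = 10∠26.8° V = 8.926 + j4.509 V.
Step 6 — Ohm's law: I = V / Z_total = (8.926 + j4.509) / (150 + j1.848) = 0.05987 + j0.02932 A.
Step 7 — Convert to polar: |I| = 0.06666 A, ∠I = 26.1°.

I = 0.06666∠26.1° A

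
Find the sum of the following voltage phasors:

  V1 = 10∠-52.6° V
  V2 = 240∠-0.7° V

Step 1 — Convert each phasor to rectangular form:
  V1 = 10·(cos(-52.6°) + j·sin(-52.6°)) = 6.074 - j7.944 V
  V2 = 240·(cos(-0.7°) + j·sin(-0.7°)) = 240 - j2.932 V
Step 2 — Sum components: V_total = 246.1 - j10.88 V.
Step 3 — Convert to polar: |V_total| = 246.3 V, ∠V_total = -2.5°.

V_total = 246.3∠-2.5° V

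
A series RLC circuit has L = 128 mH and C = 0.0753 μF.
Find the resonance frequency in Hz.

Step 1 — Resonance condition Im(Z)=0 gives ω₀ = 1/√(LC).
Step 2 — ω₀ = 1/√(0.128·7.53e-08) = 1.019e+04 rad/s.
Step 3 — f₀ = ω₀/(2π) = 1621 Hz.

f₀ = 1621 Hz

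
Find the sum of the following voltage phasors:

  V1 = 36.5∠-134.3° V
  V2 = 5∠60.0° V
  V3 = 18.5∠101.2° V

Step 1 — Convert each phasor to rectangular form:
  V1 = 36.5·(cos(-134.3°) + j·sin(-134.3°)) = -25.49 - j26.12 V
  V2 = 5·(cos(60.0°) + j·sin(60.0°)) = 2.5 + j4.33 V
  V3 = 18.5·(cos(101.2°) + j·sin(101.2°)) = -3.593 + j18.15 V
Step 2 — Sum components: V_total = -26.59 - j3.645 V.
Step 3 — Convert to polar: |V_total| = 26.83 V, ∠V_total = -172.2°.

V_total = 26.83∠-172.2° V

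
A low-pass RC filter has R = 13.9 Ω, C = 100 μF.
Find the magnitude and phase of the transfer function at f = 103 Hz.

Step 1 — Angular frequency: ω = 2π·103 = 647.2 rad/s.
Step 2 — Transfer function: H(jω) = 1/(1 + jωRC).
Step 3 — Denominator: 1 + jωRC = 1 + j·647.2·13.9·0.0001 = 1 + j0.8996.
Step 4 — H = 0.5527 - j0.4972.
Step 5 — Magnitude: |H| = 0.7435 (-2.6 dB); phase: φ = -42.0°.

|H| = 0.7435 (-2.6 dB), φ = -42.0°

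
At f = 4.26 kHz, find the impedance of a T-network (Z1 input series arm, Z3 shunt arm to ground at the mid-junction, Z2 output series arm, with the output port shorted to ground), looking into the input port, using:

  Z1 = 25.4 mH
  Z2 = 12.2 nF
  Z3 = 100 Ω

Step 1 — Angular frequency: ω = 2π·f = 2π·4260 = 2.677e+04 rad/s.
Step 2 — Component impedances:
  Z1: Z = jωL = j·2.677e+04·0.0254 = 0 + j679.9 Ω
  Z2: Z = 1/(jωC) = -j/(ω·C) = 0 - j3062 Ω
  Z3: Z = R = 100 Ω
Step 3 — With the output port shorted to ground, the output series arm Z2 runs from the junction to ground; the shunt arm Z3 also runs from the junction to ground. They appear in parallel: Z3 || Z2 = 99.89 - j3.262 Ω.
Step 4 — Series with input arm Z1: Z_in = Z1 + (Z3 || Z2) = 99.89 + j676.6 Ω = 683.9∠81.6° Ω.

Z = 99.89 + j676.6 Ω = 683.9∠81.6° Ω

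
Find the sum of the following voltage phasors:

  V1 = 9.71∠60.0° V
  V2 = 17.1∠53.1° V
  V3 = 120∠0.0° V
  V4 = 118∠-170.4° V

Step 1 — Convert each phasor to rectangular form:
  V1 = 9.71·(cos(60.0°) + j·sin(60.0°)) = 4.855 + j8.409 V
  V2 = 17.1·(cos(53.1°) + j·sin(53.1°)) = 10.27 + j13.67 V
  V3 = 120·(cos(0.0°) + j·sin(0.0°)) = 120 V
  V4 = 118·(cos(-170.4°) + j·sin(-170.4°)) = -116.3 - j19.68 V
Step 2 — Sum components: V_total = 18.77 + j2.405 V.
Step 3 — Convert to polar: |V_total| = 18.93 V, ∠V_total = 7.3°.

V_total = 18.93∠7.3° V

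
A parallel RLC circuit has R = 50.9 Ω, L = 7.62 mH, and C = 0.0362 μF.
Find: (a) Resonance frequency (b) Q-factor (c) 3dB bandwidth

Step 1 — Resonance: ω₀ = 1/√(LC) = 1/√(0.00762·3.62e-08) = 6.021e+04 rad/s.
Step 2 — f₀ = ω₀/(2π) = 9583 Hz.
Step 3 — Parallel Q: Q = R/(ω₀L) = 50.9/(6.021e+04·0.00762) = 0.1109.
Step 4 — Bandwidth: Δω = ω₀/Q = 5.427e+05 rad/s; BW = Δω/(2π) = 8.638e+04 Hz.

(a) f₀ = 9583 Hz  (b) Q = 0.1109  (c) BW = 8.638e+04 Hz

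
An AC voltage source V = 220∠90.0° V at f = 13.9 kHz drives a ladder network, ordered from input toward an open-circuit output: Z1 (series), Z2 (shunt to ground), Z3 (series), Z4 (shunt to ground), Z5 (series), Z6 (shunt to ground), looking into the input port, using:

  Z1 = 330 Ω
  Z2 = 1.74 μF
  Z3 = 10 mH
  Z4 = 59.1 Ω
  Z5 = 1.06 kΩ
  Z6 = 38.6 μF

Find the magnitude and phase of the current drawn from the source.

Step 1 — Angular frequency: ω = 2π·f = 2π·1.39e+04 = 8.734e+04 rad/s.
Step 2 — Component impedances:
  Z1: Z = R = 330 Ω
  Z2: Z = 1/(jωC) = -j/(ω·C) = 0 - j6.58 Ω
  Z3: Z = jωL = j·8.734e+04·0.01 = 0 + j873.4 Ω
  Z4: Z = R = 59.1 Ω
  Z5: Z = R = 1060 Ω
  Z6: Z = 1/(jωC) = -j/(ω·C) = 0 - j0.2966 Ω
Step 3 — Ladder network (open output): work backward from the far end, alternating series and parallel combinations. Z_in = 330 - j6.63 Ω = 330.1∠-1.2° Ω.
Step 4 — Source phasor: V = 220∠90.0° V = 0 + j220 V.
Step 5 — Ohm's law: I = V / Z_total = (0 + j220) / (330 - j6.63) = -0.01339 + j0.6664 A.
Step 6 — Convert to polar: |I| = 0.6665 A, ∠I = 91.2°.

I = 0.6665∠91.2° A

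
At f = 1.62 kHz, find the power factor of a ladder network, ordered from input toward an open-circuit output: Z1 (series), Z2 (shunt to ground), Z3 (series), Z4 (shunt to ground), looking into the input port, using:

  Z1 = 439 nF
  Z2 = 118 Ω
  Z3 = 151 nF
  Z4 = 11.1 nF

Step 1 — Angular frequency: ω = 2π·f = 2π·1620 = 1.018e+04 rad/s.
Step 2 — Component impedances:
  Z1: Z = 1/(jωC) = -j/(ω·C) = 0 - j223.8 Ω
  Z2: Z = R = 118 Ω
  Z3: Z = 1/(jωC) = -j/(ω·C) = 0 - j650.6 Ω
  Z4: Z = 1/(jωC) = -j/(ω·C) = 0 - j8851 Ω
Step 3 — Ladder network (open output): work backward from the far end, alternating series and parallel combinations. Z_in = 118 - j225.3 Ω = 254.3∠-62.4° Ω.
Step 4 — Power factor: PF = cos(φ) = Re(Z)/|Z| = 118/254.3 = 0.464.
Step 5 — Type: Im(Z) = -225.3 ⇒ leading (phase φ = -62.4°).

PF = 0.464 (leading, φ = -62.4°)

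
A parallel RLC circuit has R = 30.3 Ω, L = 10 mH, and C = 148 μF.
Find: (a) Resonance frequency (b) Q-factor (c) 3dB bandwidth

Step 1 — Resonance: ω₀ = 1/√(LC) = 1/√(0.01·0.000148) = 822 rad/s.
Step 2 — f₀ = ω₀/(2π) = 130.8 Hz.
Step 3 — Parallel Q: Q = R/(ω₀L) = 30.3/(822·0.01) = 3.686.
Step 4 — Bandwidth: Δω = ω₀/Q = 223 rad/s; BW = Δω/(2π) = 35.49 Hz.

(a) f₀ = 130.8 Hz  (b) Q = 3.686  (c) BW = 35.49 Hz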